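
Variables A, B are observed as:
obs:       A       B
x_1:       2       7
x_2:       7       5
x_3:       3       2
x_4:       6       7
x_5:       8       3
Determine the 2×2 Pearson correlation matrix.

Step 1 — column means:
  mean(A) = (2 + 7 + 3 + 6 + 8) / 5 = 26/5 = 5.2
  mean(B) = (7 + 5 + 2 + 7 + 3) / 5 = 24/5 = 4.8

Step 2 — sample variances and covariances s[i,j] = (1/(n-1)) · Σ_k (x_{k,i} - mean_i) · (x_{k,j} - mean_j), with n-1 = 4:
  s[A,A] = ((-3.2)·(-3.2) + (1.8)·(1.8) + (-2.2)·(-2.2) + (0.8)·(0.8) + (2.8)·(2.8)) / 4 = 26.8/4 = 6.7
  s[A,B] = ((-3.2)·(2.2) + (1.8)·(0.2) + (-2.2)·(-2.8) + (0.8)·(2.2) + (2.8)·(-1.8)) / 4 = -3.8/4 = -0.95
  s[B,B] = ((2.2)·(2.2) + (0.2)·(0.2) + (-2.8)·(-2.8) + (2.2)·(2.2) + (-1.8)·(-1.8)) / 4 = 20.8/4 = 5.2
  Sample standard deviations s_i = √(s[i,i]):
  s(A) = √(6.7) = 2.5884
  s(B) = √(5.2) = 2.2804

Step 3 — r_{ij} = s_{ij} / (s_i · s_j):
  r[A,A] = 1 (diagonal).
  r[A,B] = -0.95 / (2.5884 · 2.2804) = -0.95 / 5.9025 = -0.1609
  r[B,B] = 1 (diagonal).

R is symmetric with unit diagonal. Assembling:

R = [[1, -0.1609],
 [-0.1609, 1]]


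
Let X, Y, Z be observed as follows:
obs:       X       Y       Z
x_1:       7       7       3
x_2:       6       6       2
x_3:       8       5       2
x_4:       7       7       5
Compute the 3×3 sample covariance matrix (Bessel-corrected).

Step 1 — column means:
  mean(X) = (7 + 6 + 8 + 7) / 4 = 28/4 = 7
  mean(Y) = (7 + 6 + 5 + 7) / 4 = 25/4 = 6.25
  mean(Z) = (3 + 2 + 2 + 5) / 4 = 12/4 = 3

Step 2 — sample covariance S[i,j] = (1/(n-1)) · Σ_k (x_{k,i} - mean_i) · (x_{k,j} - mean_j), with n-1 = 3.
  S[X,X] = ((0)·(0) + (-1)·(-1) + (1)·(1) + (0)·(0)) / 3 = 2/3 = 0.6667
  S[X,Y] = ((0)·(0.75) + (-1)·(-0.25) + (1)·(-1.25) + (0)·(0.75)) / 3 = -1/3 = -0.3333
  S[X,Z] = ((0)·(0) + (-1)·(-1) + (1)·(-1) + (0)·(2)) / 3 = 0/3 = 0
  S[Y,Y] = ((0.75)·(0.75) + (-0.25)·(-0.25) + (-1.25)·(-1.25) + (0.75)·(0.75)) / 3 = 2.75/3 = 0.9167
  S[Y,Z] = ((0.75)·(0) + (-0.25)·(-1) + (-1.25)·(-1) + (0.75)·(2)) / 3 = 3/3 = 1
  S[Z,Z] = ((0)·(0) + (-1)·(-1) + (-1)·(-1) + (2)·(2)) / 3 = 6/3 = 2

S is symmetric (S[j,i] = S[i,j]). Assembling:

S = [[0.6667, -0.3333, 0],
 [-0.3333, 0.9167, 1],
 [0, 1, 2]]


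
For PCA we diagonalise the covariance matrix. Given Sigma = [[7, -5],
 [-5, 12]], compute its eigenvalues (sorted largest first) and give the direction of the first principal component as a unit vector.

Step 1 — characteristic polynomial of 2×2 Sigma:
  det(Sigma - λI) = λ² - trace · λ + det = 0.
  trace = 7 + 12 = 19, det = 7·12 - (-5)² = 59.
Step 2 — discriminant:
  Δ = trace² - 4·det = 361 - 236 = 125.
Step 3 — eigenvalues:
  λ = (trace ± √Δ)/2 = (19 ± 11.1803)/2,
  λ_1 = 15.0902,  λ_2 = 3.9098.

Step 4 — unit eigenvector for λ_1: solve (Sigma - λ_1 I)v = 0. First row:
  (7 - 15.0902)·v_x + (-5)·v_y = 0, i.e. (-8.0902)·v_x + (-5)·v_y = 0,
  so v ∝ (b, λ_1 - a) = (-5, 8.0902); multiply by -1 so the first entry is positive: u = (5, -8.0902).
  ||u|| = √((5)² + (-8.0902)²) = √(90.4508) ≈ 9.5106,
  v_1 = u/||u|| ≈ (0.5257, -0.8507) (||v_1|| = 1).

λ_1 = 15.0902,  λ_2 = 3.9098;  v_1 ≈ (0.5257, -0.8507)


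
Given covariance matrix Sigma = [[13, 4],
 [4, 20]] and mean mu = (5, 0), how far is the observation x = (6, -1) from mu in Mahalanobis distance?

Step 1 — centre the observation: (x - mu) = (1, -1).

Step 2 — invert Sigma. det(Sigma) = 13·20 - (4)² = 244.
  Sigma^{-1} = (1/det) · [[d, -b], [-b, a]] = [[0.082, -0.0164],
 [-0.0164, 0.0533]].

Step 3 — form the quadratic (x - mu)^T · Sigma^{-1} · (x - mu):
  Sigma^{-1} · (x - mu) = (0.0984, -0.0697).
  (x - mu)^T · [Sigma^{-1} · (x - mu)] = (1)·(0.0984) + (-1)·(-0.0697) = 0.168.

Step 4 — take square root: d = √(0.168) ≈ 0.4099.

d(x, mu) = √(0.168) ≈ 0.4099


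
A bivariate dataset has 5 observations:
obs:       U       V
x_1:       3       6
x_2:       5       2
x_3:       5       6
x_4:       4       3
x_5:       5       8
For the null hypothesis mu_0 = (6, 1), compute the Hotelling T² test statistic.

Step 1 — sample mean vector:
  mean(U) = (3 + 5 + 5 + 4 + 5) / 5 = 22/5 = 4.4
  mean(V) = (6 + 2 + 6 + 3 + 8) / 5 = 25/5 = 5
  x̄ = (4.4, 5),  deviation x̄ - mu_0 = (4.4, 5) - (6, 1) = (-1.6, 4).

Step 2 — sample covariance matrix, S[i,j] = (1/(n-1)) · Σ_k (x_{k,i} - mean_i) · (x_{k,j} - mean_j), divisor n-1 = 4:
  S[U,U] = ((-1.4)·(-1.4) + (0.6)·(0.6) + (0.6)·(0.6) + (-0.4)·(-0.4) + (0.6)·(0.6)) / 4 = 3.2/4 = 0.8
  S[U,V] = ((-1.4)·(1) + (0.6)·(-3) + (0.6)·(1) + (-0.4)·(-2) + (0.6)·(3)) / 4 = 0/4 = 0
  S[V,V] = ((1)·(1) + (-3)·(-3) + (1)·(1) + (-2)·(-2) + (3)·(3)) / 4 = 24/4 = 6
  S = [[0.8, 0],
 [0, 6]].

Step 3 — invert S. det(S) = 0.8·6 - (0)² = 4.8.
  S^{-1} = (1/det) · [[d, -b], [-b, a]] = [[1.25, 0],
 [0, 0.1667]].

Step 4 — quadratic form (x̄ - mu_0)^T · S^{-1} · (x̄ - mu_0):
  S^{-1} · (x̄ - mu_0) = (-2, 0.6667),
  (x̄ - mu_0)^T · [...] = (-1.6)·(-2) + (4)·(0.6667) = 5.8667.

Step 5 — scale by n: T² = 5 · 5.8667 = 29.3333.

T² ≈ 29.3333


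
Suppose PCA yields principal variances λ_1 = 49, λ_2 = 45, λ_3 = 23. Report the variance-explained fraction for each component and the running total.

Step 1 — total variance = trace(Sigma) = Σ λ_i = 49 + 45 + 23 = 117.

Step 2 — fraction explained by component i = λ_i / Σ λ:
  PC1: 49/117 = 0.4188
  PC2: 45/117 = 0.3846
  PC3: 23/117 = 0.1966

Step 3 — cumulative fraction after k components = (λ_1 + ... + λ_k) / Σ λ:
  k = 1: 49/117 = 0.4188
  k = 2: (49 + 45)/117 = 94/117 = 0.8034
  k = 3: (49 + 45 + 23)/117 = 117/117 = 1

Summary (fraction, with percent):

explained: PC1 0.4188 (41.88%), PC2 0.3846 (38.46%), PC3 0.1966 (19.66%);  cumulative: 0.4188, 0.8034, 1


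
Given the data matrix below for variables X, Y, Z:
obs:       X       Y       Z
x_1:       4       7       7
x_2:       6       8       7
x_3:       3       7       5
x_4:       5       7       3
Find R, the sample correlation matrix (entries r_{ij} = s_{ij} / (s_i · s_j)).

Step 1 — column means:
  mean(X) = (4 + 6 + 3 + 5) / 4 = 18/4 = 4.5
  mean(Y) = (7 + 8 + 7 + 7) / 4 = 29/4 = 7.25
  mean(Z) = (7 + 7 + 5 + 3) / 4 = 22/4 = 5.5

Step 2 — sample variances and covariances s[i,j] = (1/(n-1)) · Σ_k (x_{k,i} - mean_i) · (x_{k,j} - mean_j), with n-1 = 3:
  s[X,X] = ((-0.5)·(-0.5) + (1.5)·(1.5) + (-1.5)·(-1.5) + (0.5)·(0.5)) / 3 = 5/3 = 1.6667
  s[X,Y] = ((-0.5)·(-0.25) + (1.5)·(0.75) + (-1.5)·(-0.25) + (0.5)·(-0.25)) / 3 = 1.5/3 = 0.5
  s[X,Z] = ((-0.5)·(1.5) + (1.5)·(1.5) + (-1.5)·(-0.5) + (0.5)·(-2.5)) / 3 = 1/3 = 0.3333
  s[Y,Y] = ((-0.25)·(-0.25) + (0.75)·(0.75) + (-0.25)·(-0.25) + (-0.25)·(-0.25)) / 3 = 0.75/3 = 0.25
  s[Y,Z] = ((-0.25)·(1.5) + (0.75)·(1.5) + (-0.25)·(-0.5) + (-0.25)·(-2.5)) / 3 = 1.5/3 = 0.5
  s[Z,Z] = ((1.5)·(1.5) + (1.5)·(1.5) + (-0.5)·(-0.5) + (-2.5)·(-2.5)) / 3 = 11/3 = 3.6667
  Sample standard deviations s_i = √(s[i,i]):
  s(X) = √(1.6667) = 1.291
  s(Y) = √(0.25) = 0.5
  s(Z) = √(3.6667) = 1.9149

Step 3 — r_{ij} = s_{ij} / (s_i · s_j):
  r[X,X] = 1 (diagonal).
  r[X,Y] = 0.5 / (1.291 · 0.5) = 0.5 / 0.6455 = 0.7746
  r[X,Z] = 0.3333 / (1.291 · 1.9149) = 0.3333 / 2.4721 = 0.1348
  r[Y,Y] = 1 (diagonal).
  r[Y,Z] = 0.5 / (0.5 · 1.9149) = 0.5 / 0.9574 = 0.5222
  r[Z,Z] = 1 (diagonal).

R is symmetric with unit diagonal. Assembling:

R = [[1, 0.7746, 0.1348],
 [0.7746, 1, 0.5222],
 [0.1348, 0.5222, 1]]


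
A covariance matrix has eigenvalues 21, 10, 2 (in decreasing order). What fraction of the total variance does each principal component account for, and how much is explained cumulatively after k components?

Step 1 — total variance = trace(Sigma) = Σ λ_i = 21 + 10 + 2 = 33.

Step 2 — fraction explained by component i = λ_i / Σ λ:
  PC1: 21/33 = 0.6364
  PC2: 10/33 = 0.303
  PC3: 2/33 = 0.0606

Step 3 — cumulative fraction after k components = (λ_1 + ... + λ_k) / Σ λ:
  k = 1: 21/33 = 0.6364
  k = 2: (21 + 10)/33 = 31/33 = 0.9394
  k = 3: (21 + 10 + 2)/33 = 33/33 = 1

Summary (fraction, with percent):

explained: PC1 0.6364 (63.64%), PC2 0.303 (30.3%), PC3 0.0606 (6.06%);  cumulative: 0.6364, 0.9394, 1


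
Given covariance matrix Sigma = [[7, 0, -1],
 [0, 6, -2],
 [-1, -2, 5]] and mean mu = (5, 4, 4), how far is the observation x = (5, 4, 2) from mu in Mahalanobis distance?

Step 1 — centre the observation: (x - mu) = (0, 0, -2).

Step 2 — invert Sigma (cofactor / det for 3×3, or solve directly):
  Sigma^{-1} = [[0.1477, 0.0114, 0.0341],
 [0.0114, 0.1932, 0.0795],
 [0.0341, 0.0795, 0.2386]].

Step 3 — form the quadratic (x - mu)^T · Sigma^{-1} · (x - mu):
  Sigma^{-1} · (x - mu) = (-0.0682, -0.1591, -0.4773).
  (x - mu)^T · [Sigma^{-1} · (x - mu)] = (0)·(-0.0682) + (0)·(-0.1591) + (-2)·(-0.4773) = 0.9545.

Step 4 — take square root: d = √(0.9545) ≈ 0.977.

d(x, mu) = √(0.9545) ≈ 0.977


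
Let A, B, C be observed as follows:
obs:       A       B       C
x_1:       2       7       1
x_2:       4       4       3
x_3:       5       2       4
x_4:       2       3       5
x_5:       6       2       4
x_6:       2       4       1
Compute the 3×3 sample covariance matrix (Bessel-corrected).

Step 1 — column means:
  mean(A) = (2 + 4 + 5 + 2 + 6 + 2) / 6 = 21/6 = 3.5
  mean(B) = (7 + 4 + 2 + 3 + 2 + 4) / 6 = 22/6 = 3.6667
  mean(C) = (1 + 3 + 4 + 5 + 4 + 1) / 6 = 18/6 = 3

Step 2 — sample covariance S[i,j] = (1/(n-1)) · Σ_k (x_{k,i} - mean_i) · (x_{k,j} - mean_j), with n-1 = 5.
  S[A,A] = ((-1.5)·(-1.5) + (0.5)·(0.5) + (1.5)·(1.5) + (-1.5)·(-1.5) + (2.5)·(2.5) + (-1.5)·(-1.5)) / 5 = 15.5/5 = 3.1
  S[A,B] = ((-1.5)·(3.3333) + (0.5)·(0.3333) + (1.5)·(-1.6667) + (-1.5)·(-0.6667) + (2.5)·(-1.6667) + (-1.5)·(0.3333)) / 5 = -11/5 = -2.2
  S[A,C] = ((-1.5)·(-2) + (0.5)·(0) + (1.5)·(1) + (-1.5)·(2) + (2.5)·(1) + (-1.5)·(-2)) / 5 = 7/5 = 1.4
  S[B,B] = ((3.3333)·(3.3333) + (0.3333)·(0.3333) + (-1.6667)·(-1.6667) + (-0.6667)·(-0.6667) + (-1.6667)·(-1.6667) + (0.3333)·(0.3333)) / 5 = 17.3333/5 = 3.4667
  S[B,C] = ((3.3333)·(-2) + (0.3333)·(0) + (-1.6667)·(1) + (-0.6667)·(2) + (-1.6667)·(1) + (0.3333)·(-2)) / 5 = -12/5 = -2.4
  S[C,C] = ((-2)·(-2) + (0)·(0) + (1)·(1) + (2)·(2) + (1)·(1) + (-2)·(-2)) / 5 = 14/5 = 2.8

S is symmetric (S[j,i] = S[i,j]). Assembling:

S = [[3.1, -2.2, 1.4],
 [-2.2, 3.4667, -2.4],
 [1.4, -2.4, 2.8]]


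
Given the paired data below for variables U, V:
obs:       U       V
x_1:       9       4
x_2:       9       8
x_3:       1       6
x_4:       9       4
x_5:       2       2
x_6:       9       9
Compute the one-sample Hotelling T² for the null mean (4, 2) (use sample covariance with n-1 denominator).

Step 1 — sample mean vector:
  mean(U) = (9 + 9 + 1 + 9 + 2 + 9) / 6 = 39/6 = 6.5
  mean(V) = (4 + 8 + 6 + 4 + 2 + 9) / 6 = 33/6 = 5.5
  x̄ = (6.5, 5.5),  deviation x̄ - mu_0 = (6.5, 5.5) - (4, 2) = (2.5, 3.5).

Step 2 — sample covariance matrix, S[i,j] = (1/(n-1)) · Σ_k (x_{k,i} - mean_i) · (x_{k,j} - mean_j), divisor n-1 = 5:
  S[U,U] = ((2.5)·(2.5) + (2.5)·(2.5) + (-5.5)·(-5.5) + (2.5)·(2.5) + (-4.5)·(-4.5) + (2.5)·(2.5)) / 5 = 75.5/5 = 15.1
  S[U,V] = ((2.5)·(-1.5) + (2.5)·(2.5) + (-5.5)·(0.5) + (2.5)·(-1.5) + (-4.5)·(-3.5) + (2.5)·(3.5)) / 5 = 20.5/5 = 4.1
  S[V,V] = ((-1.5)·(-1.5) + (2.5)·(2.5) + (0.5)·(0.5) + (-1.5)·(-1.5) + (-3.5)·(-3.5) + (3.5)·(3.5)) / 5 = 35.5/5 = 7.1
  S = [[15.1, 4.1],
 [4.1, 7.1]].

Step 3 — invert S. det(S) = 15.1·7.1 - (4.1)² = 90.4.
  S^{-1} = (1/det) · [[d, -b], [-b, a]] = [[0.0785, -0.0454],
 [-0.0454, 0.167]].

Step 4 — quadratic form (x̄ - mu_0)^T · S^{-1} · (x̄ - mu_0):
  S^{-1} · (x̄ - mu_0) = (0.0376, 0.4712),
  (x̄ - mu_0)^T · [...] = (2.5)·(0.0376) + (3.5)·(0.4712) = 1.7434.

Step 5 — scale by n: T² = 6 · 1.7434 = 10.4602.

T² ≈ 10.4602


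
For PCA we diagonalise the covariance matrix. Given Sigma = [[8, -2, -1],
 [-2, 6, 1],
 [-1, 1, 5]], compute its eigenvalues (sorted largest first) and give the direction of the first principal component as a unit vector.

Step 1 — characteristic polynomial p(λ) = det(λI - Sigma) = λ³ - tr·λ² + c_1·λ - det, where tr = trace, c_1 = sum of the principal 2×2 minors, det = det(Sigma):
  tr = 8 + 6 + 5 = 19,
  c_1 = (8·6 - (-2)²) + (8·5 - (-1)²) + (6·5 - (1)²) = 44 + 39 + 29 = 112,
  det = 8·(6·5 - (1)²) - (-2)·((-2)·5 - (1)·(-1)) + (-1)·((-2)·(1) - 6·(-1)) = 8·(29) - (-2)·(-9) + (-1)·(4) = 210.
  So p(λ) = λ³ - 19λ² + 112λ - 210.
Step 2 — look for an integer root (rational root theorem: any rational root is an integer divisor of 210). Testing λ = 5:
  p(5) = 125 - 475 + 560 - 210 = 0  ✓
  Dividing out (λ - 5): p(λ) = (λ - 5)(λ² - 14λ + 42).
Step 3 — remaining eigenvalues from the quadratic λ² - 14λ + 42 = 0:
  Δ = 14² - 4·42 = 196 - 168 = 28,  λ = (14 ± √28)/2 = (14 ± 5.2915)/2 ≈ 9.6458 or 4.3542.
  Sorted: λ_1 = 9.6458,  λ_2 = 5,  λ_3 = 4.3542  (check: sum = 19 = tr ✓).

Step 4 — unit eigenvector for λ_1 ≈ 9.6458: v spans the null space of (Sigma - λ_1 I), whose rows are
  r_1 = (-1.6458, -2, -1),  r_2 = (-2, -3.6458, 1),  r_3 = (-1, 1, -4.6458).
  v is orthogonal to every row, so take v ∝ r_1 × r_2 = ((-2)·(1) - (-1)·(-3.6458), (-1)·(-2) - (-1.6458)·(1), (-1.6458)·(-3.6458) - (-2)·(-2)) ≈ (-5.6458, 3.6458, 2).
  Rescale (multiply by -1 so the first nonzero entry is positive): u = (5.6458, -3.6458, -2).
  ||u|| = √((5.6458)² + (-3.6458)² + (-2)²) = √(49.166) ≈ 7.0118,  v_1 = u/||u|| ≈ (0.8052, -0.5199, -0.2852) (||v_1|| = 1).

λ_1 = 9.6458,  λ_2 = 5,  λ_3 = 4.3542;  v_1 ≈ (0.8052, -0.5199, -0.2852)


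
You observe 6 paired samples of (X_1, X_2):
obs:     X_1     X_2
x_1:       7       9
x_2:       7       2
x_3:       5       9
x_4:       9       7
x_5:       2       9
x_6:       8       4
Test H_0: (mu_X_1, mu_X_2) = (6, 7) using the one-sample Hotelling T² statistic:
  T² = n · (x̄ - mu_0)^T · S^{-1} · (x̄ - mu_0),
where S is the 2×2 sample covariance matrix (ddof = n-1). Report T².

Step 1 — sample mean vector:
  mean(X_1) = (7 + 7 + 5 + 9 + 2 + 8) / 6 = 38/6 = 6.3333
  mean(X_2) = (9 + 2 + 9 + 7 + 9 + 4) / 6 = 40/6 = 6.6667
  x̄ = (6.3333, 6.6667),  deviation x̄ - mu_0 = (6.3333, 6.6667) - (6, 7) = (0.3333, -0.3333).

Step 2 — sample covariance matrix, S[i,j] = (1/(n-1)) · Σ_k (x_{k,i} - mean_i) · (x_{k,j} - mean_j), divisor n-1 = 5:
  S[X_1,X_1] = ((0.6667)·(0.6667) + (0.6667)·(0.6667) + (-1.3333)·(-1.3333) + (2.6667)·(2.6667) + (-4.3333)·(-4.3333) + (1.6667)·(1.6667)) / 5 = 31.3333/5 = 6.2667
  S[X_1,X_2] = ((0.6667)·(2.3333) + (0.6667)·(-4.6667) + (-1.3333)·(2.3333) + (2.6667)·(0.3333) + (-4.3333)·(2.3333) + (1.6667)·(-2.6667)) / 5 = -18.3333/5 = -3.6667
  S[X_2,X_2] = ((2.3333)·(2.3333) + (-4.6667)·(-4.6667) + (2.3333)·(2.3333) + (0.3333)·(0.3333) + (2.3333)·(2.3333) + (-2.6667)·(-2.6667)) / 5 = 45.3333/5 = 9.0667
  S = [[6.2667, -3.6667],
 [-3.6667, 9.0667]].

Step 3 — invert S. det(S) = 6.2667·9.0667 - (-3.6667)² = 43.3733.
  S^{-1} = (1/det) · [[d, -b], [-b, a]] = [[0.209, 0.0845],
 [0.0845, 0.1445]].

Step 4 — quadratic form (x̄ - mu_0)^T · S^{-1} · (x̄ - mu_0):
  S^{-1} · (x̄ - mu_0) = (0.0415, -0.02),
  (x̄ - mu_0)^T · [...] = (0.3333)·(0.0415) + (-0.3333)·(-0.02) = 0.0205.

Step 5 — scale by n: T² = 6 · 0.0205 = 0.123.

T² ≈ 0.123


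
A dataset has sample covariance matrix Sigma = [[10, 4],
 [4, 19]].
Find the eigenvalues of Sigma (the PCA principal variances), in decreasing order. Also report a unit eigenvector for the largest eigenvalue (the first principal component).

Step 1 — characteristic polynomial of 2×2 Sigma:
  det(Sigma - λI) = λ² - trace · λ + det = 0.
  trace = 10 + 19 = 29, det = 10·19 - (4)² = 174.
Step 2 — discriminant:
  Δ = trace² - 4·det = 841 - 696 = 145.
Step 3 — eigenvalues:
  λ = (trace ± √Δ)/2 = (29 ± 12.0416)/2,
  λ_1 = 20.5208,  λ_2 = 8.4792.

Step 4 — unit eigenvector for λ_1: solve (Sigma - λ_1 I)v = 0. First row:
  (10 - 20.5208)·v_x + (4)·v_y = 0, i.e. (-10.5208)·v_x + (4)·v_y = 0,
  so v ∝ (b, λ_1 - a) = (4, 10.5208) = u.
  ||u|| = √((4)² + (10.5208)²) = √(126.6872) ≈ 11.2555,
  v_1 = u/||u|| ≈ (0.3554, 0.9347) (||v_1|| = 1).

λ_1 = 20.5208,  λ_2 = 8.4792;  v_1 ≈ (0.3554, 0.9347)


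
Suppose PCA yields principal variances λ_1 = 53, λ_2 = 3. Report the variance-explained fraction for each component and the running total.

Step 1 — total variance = trace(Sigma) = Σ λ_i = 53 + 3 = 56.

Step 2 — fraction explained by component i = λ_i / Σ λ:
  PC1: 53/56 = 0.9464
  PC2: 3/56 = 0.0536

Step 3 — cumulative fraction after k components = (λ_1 + ... + λ_k) / Σ λ:
  k = 1: 53/56 = 0.9464
  k = 2: (53 + 3)/56 = 56/56 = 1

Summary (fraction, with percent):

explained: PC1 0.9464 (94.64%), PC2 0.0536 (5.36%);  cumulative: 0.9464, 1


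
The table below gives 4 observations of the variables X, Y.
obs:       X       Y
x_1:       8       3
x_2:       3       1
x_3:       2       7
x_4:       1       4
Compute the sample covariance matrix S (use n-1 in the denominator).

Step 1 — column means:
  mean(X) = (8 + 3 + 2 + 1) / 4 = 14/4 = 3.5
  mean(Y) = (3 + 1 + 7 + 4) / 4 = 15/4 = 3.75

Step 2 — sample covariance S[i,j] = (1/(n-1)) · Σ_k (x_{k,i} - mean_i) · (x_{k,j} - mean_j), with n-1 = 3.
  S[X,X] = ((4.5)·(4.5) + (-0.5)·(-0.5) + (-1.5)·(-1.5) + (-2.5)·(-2.5)) / 3 = 29/3 = 9.6667
  S[X,Y] = ((4.5)·(-0.75) + (-0.5)·(-2.75) + (-1.5)·(3.25) + (-2.5)·(0.25)) / 3 = -7.5/3 = -2.5
  S[Y,Y] = ((-0.75)·(-0.75) + (-2.75)·(-2.75) + (3.25)·(3.25) + (0.25)·(0.25)) / 3 = 18.75/3 = 6.25

S is symmetric (S[j,i] = S[i,j]). Assembling:

S = [[9.6667, -2.5],
 [-2.5, 6.25]]


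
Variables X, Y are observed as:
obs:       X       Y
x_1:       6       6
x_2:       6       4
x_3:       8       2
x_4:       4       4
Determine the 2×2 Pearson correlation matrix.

Step 1 — column means:
  mean(X) = (6 + 6 + 8 + 4) / 4 = 24/4 = 6
  mean(Y) = (6 + 4 + 2 + 4) / 4 = 16/4 = 4

Step 2 — sample variances and covariances s[i,j] = (1/(n-1)) · Σ_k (x_{k,i} - mean_i) · (x_{k,j} - mean_j), with n-1 = 3:
  s[X,X] = ((0)·(0) + (0)·(0) + (2)·(2) + (-2)·(-2)) / 3 = 8/3 = 2.6667
  s[X,Y] = ((0)·(2) + (0)·(0) + (2)·(-2) + (-2)·(0)) / 3 = -4/3 = -1.3333
  s[Y,Y] = ((2)·(2) + (0)·(0) + (-2)·(-2) + (0)·(0)) / 3 = 8/3 = 2.6667
  Sample standard deviations s_i = √(s[i,i]):
  s(X) = √(2.6667) = 1.633
  s(Y) = √(2.6667) = 1.633

Step 3 — r_{ij} = s_{ij} / (s_i · s_j):
  r[X,X] = 1 (diagonal).
  r[X,Y] = -1.3333 / (1.633 · 1.633) = -1.3333 / 2.6667 = -0.5
  r[Y,Y] = 1 (diagonal).

R is symmetric with unit diagonal. Assembling:

R = [[1, -0.5],
 [-0.5, 1]]


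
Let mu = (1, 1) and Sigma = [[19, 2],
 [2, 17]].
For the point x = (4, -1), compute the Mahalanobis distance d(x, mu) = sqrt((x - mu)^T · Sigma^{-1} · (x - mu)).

Step 1 — centre the observation: (x - mu) = (3, -2).

Step 2 — invert Sigma. det(Sigma) = 19·17 - (2)² = 319.
  Sigma^{-1} = (1/det) · [[d, -b], [-b, a]] = [[0.0533, -0.0063],
 [-0.0063, 0.0596]].

Step 3 — form the quadratic (x - mu)^T · Sigma^{-1} · (x - mu):
  Sigma^{-1} · (x - mu) = (0.1724, -0.1379).
  (x - mu)^T · [Sigma^{-1} · (x - mu)] = (3)·(0.1724) + (-2)·(-0.1379) = 0.7931.

Step 4 — take square root: d = √(0.7931) ≈ 0.8906.

d(x, mu) = √(0.7931) ≈ 0.8906


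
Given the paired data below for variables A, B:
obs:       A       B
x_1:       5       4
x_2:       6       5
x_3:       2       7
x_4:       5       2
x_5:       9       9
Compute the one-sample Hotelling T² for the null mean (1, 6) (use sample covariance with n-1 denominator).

Step 1 — sample mean vector:
  mean(A) = (5 + 6 + 2 + 5 + 9) / 5 = 27/5 = 5.4
  mean(B) = (4 + 5 + 7 + 2 + 9) / 5 = 27/5 = 5.4
  x̄ = (5.4, 5.4),  deviation x̄ - mu_0 = (5.4, 5.4) - (1, 6) = (4.4, -0.6).

Step 2 — sample covariance matrix, S[i,j] = (1/(n-1)) · Σ_k (x_{k,i} - mean_i) · (x_{k,j} - mean_j), divisor n-1 = 4:
  S[A,A] = ((-0.4)·(-0.4) + (0.6)·(0.6) + (-3.4)·(-3.4) + (-0.4)·(-0.4) + (3.6)·(3.6)) / 4 = 25.2/4 = 6.3
  S[A,B] = ((-0.4)·(-1.4) + (0.6)·(-0.4) + (-3.4)·(1.6) + (-0.4)·(-3.4) + (3.6)·(3.6)) / 4 = 9.2/4 = 2.3
  S[B,B] = ((-1.4)·(-1.4) + (-0.4)·(-0.4) + (1.6)·(1.6) + (-3.4)·(-3.4) + (3.6)·(3.6)) / 4 = 29.2/4 = 7.3
  S = [[6.3, 2.3],
 [2.3, 7.3]].

Step 3 — invert S. det(S) = 6.3·7.3 - (2.3)² = 40.7.
  S^{-1} = (1/det) · [[d, -b], [-b, a]] = [[0.1794, -0.0565],
 [-0.0565, 0.1548]].

Step 4 — quadratic form (x̄ - mu_0)^T · S^{-1} · (x̄ - mu_0):
  S^{-1} · (x̄ - mu_0) = (0.8231, -0.3415),
  (x̄ - mu_0)^T · [...] = (4.4)·(0.8231) + (-0.6)·(-0.3415) = 3.8265.

Step 5 — scale by n: T² = 5 · 3.8265 = 19.1327.

T² ≈ 19.1327


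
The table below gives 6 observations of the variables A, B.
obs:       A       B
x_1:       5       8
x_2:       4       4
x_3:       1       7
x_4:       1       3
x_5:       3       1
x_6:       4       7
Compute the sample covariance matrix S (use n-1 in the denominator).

Step 1 — column means:
  mean(A) = (5 + 4 + 1 + 1 + 3 + 4) / 6 = 18/6 = 3
  mean(B) = (8 + 4 + 7 + 3 + 1 + 7) / 6 = 30/6 = 5

Step 2 — sample covariance S[i,j] = (1/(n-1)) · Σ_k (x_{k,i} - mean_i) · (x_{k,j} - mean_j), with n-1 = 5.
  S[A,A] = ((2)·(2) + (1)·(1) + (-2)·(-2) + (-2)·(-2) + (0)·(0) + (1)·(1)) / 5 = 14/5 = 2.8
  S[A,B] = ((2)·(3) + (1)·(-1) + (-2)·(2) + (-2)·(-2) + (0)·(-4) + (1)·(2)) / 5 = 7/5 = 1.4
  S[B,B] = ((3)·(3) + (-1)·(-1) + (2)·(2) + (-2)·(-2) + (-4)·(-4) + (2)·(2)) / 5 = 38/5 = 7.6

S is symmetric (S[j,i] = S[i,j]). Assembling:

S = [[2.8, 1.4],
 [1.4, 7.6]]


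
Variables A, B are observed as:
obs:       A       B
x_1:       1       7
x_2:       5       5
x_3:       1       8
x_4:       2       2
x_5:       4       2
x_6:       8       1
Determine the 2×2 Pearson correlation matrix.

Step 1 — column means:
  mean(A) = (1 + 5 + 1 + 2 + 4 + 8) / 6 = 21/6 = 3.5
  mean(B) = (7 + 5 + 8 + 2 + 2 + 1) / 6 = 25/6 = 4.1667

Step 2 — sample variances and covariances s[i,j] = (1/(n-1)) · Σ_k (x_{k,i} - mean_i) · (x_{k,j} - mean_j), with n-1 = 5:
  s[A,A] = ((-2.5)·(-2.5) + (1.5)·(1.5) + (-2.5)·(-2.5) + (-1.5)·(-1.5) + (0.5)·(0.5) + (4.5)·(4.5)) / 5 = 37.5/5 = 7.5
  s[A,B] = ((-2.5)·(2.8333) + (1.5)·(0.8333) + (-2.5)·(3.8333) + (-1.5)·(-2.1667) + (0.5)·(-2.1667) + (4.5)·(-3.1667)) / 5 = -27.5/5 = -5.5
  s[B,B] = ((2.8333)·(2.8333) + (0.8333)·(0.8333) + (3.8333)·(3.8333) + (-2.1667)·(-2.1667) + (-2.1667)·(-2.1667) + (-3.1667)·(-3.1667)) / 5 = 42.8333/5 = 8.5667
  Sample standard deviations s_i = √(s[i,i]):
  s(A) = √(7.5) = 2.7386
  s(B) = √(8.5667) = 2.9269

Step 3 — r_{ij} = s_{ij} / (s_i · s_j):
  r[A,A] = 1 (diagonal).
  r[A,B] = -5.5 / (2.7386 · 2.9269) = -5.5 / 8.0156 = -0.6862
  r[B,B] = 1 (diagonal).

R is symmetric with unit diagonal. Assembling:

R = [[1, -0.6862],
 [-0.6862, 1]]


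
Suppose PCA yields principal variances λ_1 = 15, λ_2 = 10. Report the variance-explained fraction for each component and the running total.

Step 1 — total variance = trace(Sigma) = Σ λ_i = 15 + 10 = 25.

Step 2 — fraction explained by component i = λ_i / Σ λ:
  PC1: 15/25 = 0.6
  PC2: 10/25 = 0.4

Step 3 — cumulative fraction after k components = (λ_1 + ... + λ_k) / Σ λ:
  k = 1: 15/25 = 0.6
  k = 2: (15 + 10)/25 = 25/25 = 1

Summary (fraction, with percent):

explained: PC1 0.6 (60%), PC2 0.4 (40%);  cumulative: 0.6, 1


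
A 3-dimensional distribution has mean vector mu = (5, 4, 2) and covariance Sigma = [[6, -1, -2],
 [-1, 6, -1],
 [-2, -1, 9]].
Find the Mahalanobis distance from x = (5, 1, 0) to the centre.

Step 1 — centre the observation: (x - mu) = (0, -3, -2).

Step 2 — invert Sigma (cofactor / det for 3×3, or solve directly):
  Sigma^{-1} = [[0.1886, 0.0391, 0.0463],
 [0.0391, 0.1779, 0.0285],
 [0.0463, 0.0285, 0.1246]].

Step 3 — form the quadratic (x - mu)^T · Sigma^{-1} · (x - mu):
  Sigma^{-1} · (x - mu) = (-0.21, -0.5907, -0.3345).
  (x - mu)^T · [Sigma^{-1} · (x - mu)] = (0)·(-0.21) + (-3)·(-0.5907) + (-2)·(-0.3345) = 2.4413.

Step 4 — take square root: d = √(2.4413) ≈ 1.5625.

d(x, mu) = √(2.4413) ≈ 1.5625


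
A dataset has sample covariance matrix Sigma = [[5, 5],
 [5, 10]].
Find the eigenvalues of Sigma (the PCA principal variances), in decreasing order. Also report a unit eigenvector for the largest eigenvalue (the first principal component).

Step 1 — characteristic polynomial of 2×2 Sigma:
  det(Sigma - λI) = λ² - trace · λ + det = 0.
  trace = 5 + 10 = 15, det = 5·10 - (5)² = 25.
Step 2 — discriminant:
  Δ = trace² - 4·det = 225 - 100 = 125.
Step 3 — eigenvalues:
  λ = (trace ± √Δ)/2 = (15 ± 11.1803)/2,
  λ_1 = 13.0902,  λ_2 = 1.9098.

Step 4 — unit eigenvector for λ_1: solve (Sigma - λ_1 I)v = 0. First row:
  (5 - 13.0902)·v_x + (5)·v_y = 0, i.e. (-8.0902)·v_x + (5)·v_y = 0,
  so v ∝ (b, λ_1 - a) = (5, 8.0902) = u.
  ||u|| = √((5)² + (8.0902)²) = √(90.4508) ≈ 9.5106,
  v_1 = u/||u|| ≈ (0.5257, 0.8507) (||v_1|| = 1).

λ_1 = 13.0902,  λ_2 = 1.9098;  v_1 ≈ (0.5257, 0.8507)


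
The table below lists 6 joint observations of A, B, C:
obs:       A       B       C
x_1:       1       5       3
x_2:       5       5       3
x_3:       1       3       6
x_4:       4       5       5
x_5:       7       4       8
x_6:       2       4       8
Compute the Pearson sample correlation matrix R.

Step 1 — column means:
  mean(A) = (1 + 5 + 1 + 4 + 7 + 2) / 6 = 20/6 = 3.3333
  mean(B) = (5 + 5 + 3 + 5 + 4 + 4) / 6 = 26/6 = 4.3333
  mean(C) = (3 + 3 + 6 + 5 + 8 + 8) / 6 = 33/6 = 5.5

Step 2 — sample variances and covariances s[i,j] = (1/(n-1)) · Σ_k (x_{k,i} - mean_i) · (x_{k,j} - mean_j), with n-1 = 5:
  s[A,A] = ((-2.3333)·(-2.3333) + (1.6667)·(1.6667) + (-2.3333)·(-2.3333) + (0.6667)·(0.6667) + (3.6667)·(3.6667) + (-1.3333)·(-1.3333)) / 5 = 29.3333/5 = 5.8667
  s[A,B] = ((-2.3333)·(0.6667) + (1.6667)·(0.6667) + (-2.3333)·(-1.3333) + (0.6667)·(0.6667) + (3.6667)·(-0.3333) + (-1.3333)·(-0.3333)) / 5 = 2.3333/5 = 0.4667
  s[A,C] = ((-2.3333)·(-2.5) + (1.6667)·(-2.5) + (-2.3333)·(0.5) + (0.6667)·(-0.5) + (3.6667)·(2.5) + (-1.3333)·(2.5)) / 5 = 6/5 = 1.2
  s[B,B] = ((0.6667)·(0.6667) + (0.6667)·(0.6667) + (-1.3333)·(-1.3333) + (0.6667)·(0.6667) + (-0.3333)·(-0.3333) + (-0.3333)·(-0.3333)) / 5 = 3.3333/5 = 0.6667
  s[B,C] = ((0.6667)·(-2.5) + (0.6667)·(-2.5) + (-1.3333)·(0.5) + (0.6667)·(-0.5) + (-0.3333)·(2.5) + (-0.3333)·(2.5)) / 5 = -6/5 = -1.2
  s[C,C] = ((-2.5)·(-2.5) + (-2.5)·(-2.5) + (0.5)·(0.5) + (-0.5)·(-0.5) + (2.5)·(2.5) + (2.5)·(2.5)) / 5 = 25.5/5 = 5.1
  Sample standard deviations s_i = √(s[i,i]):
  s(A) = √(5.8667) = 2.4221
  s(B) = √(0.6667) = 0.8165
  s(C) = √(5.1) = 2.2583

Step 3 — r_{ij} = s_{ij} / (s_i · s_j):
  r[A,A] = 1 (diagonal).
  r[A,B] = 0.4667 / (2.4221 · 0.8165) = 0.4667 / 1.9777 = 0.236
  r[A,C] = 1.2 / (2.4221 · 2.2583) = 1.2 / 5.4699 = 0.2194
  r[B,B] = 1 (diagonal).
  r[B,C] = -1.2 / (0.8165 · 2.2583) = -1.2 / 1.8439 = -0.6508
  r[C,C] = 1 (diagonal).

R is symmetric with unit diagonal. Assembling:

R = [[1, 0.236, 0.2194],
 [0.236, 1, -0.6508],
 [0.2194, -0.6508, 1]]


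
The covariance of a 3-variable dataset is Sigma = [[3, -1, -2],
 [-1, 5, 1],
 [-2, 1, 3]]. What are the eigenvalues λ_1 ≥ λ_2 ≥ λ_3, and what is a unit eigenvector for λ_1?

Step 1 — characteristic polynomial p(λ) = det(λI - Sigma) = λ³ - tr·λ² + c_1·λ - det, where tr = trace, c_1 = sum of the principal 2×2 minors, det = det(Sigma):
  tr = 3 + 5 + 3 = 11,
  c_1 = (3·5 - (-1)²) + (3·3 - (-2)²) + (5·3 - (1)²) = 14 + 5 + 14 = 33,
  det = 3·(5·3 - (1)²) - (-1)·((-1)·3 - (1)·(-2)) + (-2)·((-1)·(1) - 5·(-2)) = 3·(14) - (-1)·(-1) + (-2)·(9) = 23.
  So p(λ) = λ³ - 11λ² + 33λ - 23.
Step 2 — look for an integer root (rational root theorem: any rational root is an integer divisor of 23). Testing λ = 1:
  p(1) = 1 - 11 + 33 - 23 = 0  ✓
  Dividing out (λ - 1): p(λ) = (λ - 1)(λ² - 10λ + 23).
Step 3 — remaining eigenvalues from the quadratic λ² - 10λ + 23 = 0:
  Δ = 10² - 4·23 = 100 - 92 = 8,  λ = (10 ± √8)/2 = (10 ± 2.8284)/2 ≈ 6.4142 or 3.5858.
  Sorted: λ_1 = 6.4142,  λ_2 = 3.5858,  λ_3 = 1  (check: sum = 11 = tr ✓).

Step 4 — unit eigenvector for λ_1 ≈ 6.4142: v spans the null space of (Sigma - λ_1 I), whose rows are
  r_1 = (-3.4142, -1, -2),  r_2 = (-1, -1.4142, 1),  r_3 = (-2, 1, -3.4142).
  v is orthogonal to every row, so take v ∝ r_1 × r_2 = ((-1)·(1) - (-2)·(-1.4142), (-2)·(-1) - (-3.4142)·(1), (-3.4142)·(-1.4142) - (-1)·(-1)) ≈ (-3.8284, 5.4142, 3.8284).
  Rescale (multiply by -1 so the first nonzero entry is positive): u = (3.8284, -5.4142, -3.8284).
  ||u|| = √((3.8284)² + (-5.4142)² + (-3.8284)²) = √(58.6274) ≈ 7.6569,  v_1 = u/||u|| ≈ (0.5, -0.7071, -0.5) (||v_1|| = 1).

λ_1 = 6.4142,  λ_2 = 3.5858,  λ_3 = 1;  v_1 ≈ (0.5, -0.7071, -0.5)


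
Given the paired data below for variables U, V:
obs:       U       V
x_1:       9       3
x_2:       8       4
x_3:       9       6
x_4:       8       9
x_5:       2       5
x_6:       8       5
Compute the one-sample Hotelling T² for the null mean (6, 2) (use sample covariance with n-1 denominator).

Step 1 — sample mean vector:
  mean(U) = (9 + 8 + 9 + 8 + 2 + 8) / 6 = 44/6 = 7.3333
  mean(V) = (3 + 4 + 6 + 9 + 5 + 5) / 6 = 32/6 = 5.3333
  x̄ = (7.3333, 5.3333),  deviation x̄ - mu_0 = (7.3333, 5.3333) - (6, 2) = (1.3333, 3.3333).

Step 2 — sample covariance matrix, S[i,j] = (1/(n-1)) · Σ_k (x_{k,i} - mean_i) · (x_{k,j} - mean_j), divisor n-1 = 5:
  S[U,U] = ((1.6667)·(1.6667) + (0.6667)·(0.6667) + (1.6667)·(1.6667) + (0.6667)·(0.6667) + (-5.3333)·(-5.3333) + (0.6667)·(0.6667)) / 5 = 35.3333/5 = 7.0667
  S[U,V] = ((1.6667)·(-2.3333) + (0.6667)·(-1.3333) + (1.6667)·(0.6667) + (0.6667)·(3.6667) + (-5.3333)·(-0.3333) + (0.6667)·(-0.3333)) / 5 = 0.3333/5 = 0.0667
  S[V,V] = ((-2.3333)·(-2.3333) + (-1.3333)·(-1.3333) + (0.6667)·(0.6667) + (3.6667)·(3.6667) + (-0.3333)·(-0.3333) + (-0.3333)·(-0.3333)) / 5 = 21.3333/5 = 4.2667
  S = [[7.0667, 0.0667],
 [0.0667, 4.2667]].

Step 3 — invert S. det(S) = 7.0667·4.2667 - (0.0667)² = 30.1467.
  S^{-1} = (1/det) · [[d, -b], [-b, a]] = [[0.1415, -0.0022],
 [-0.0022, 0.2344]].

Step 4 — quadratic form (x̄ - mu_0)^T · S^{-1} · (x̄ - mu_0):
  S^{-1} · (x̄ - mu_0) = (0.1813, 0.7784),
  (x̄ - mu_0)^T · [...] = (1.3333)·(0.1813) + (3.3333)·(0.7784) = 2.8365.

Step 5 — scale by n: T² = 6 · 2.8365 = 17.019.

T² ≈ 17.019


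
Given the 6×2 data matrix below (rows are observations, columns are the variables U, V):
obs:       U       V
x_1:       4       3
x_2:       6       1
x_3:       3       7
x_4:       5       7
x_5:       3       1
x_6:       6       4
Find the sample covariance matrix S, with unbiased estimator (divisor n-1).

Step 1 — column means:
  mean(U) = (4 + 6 + 3 + 5 + 3 + 6) / 6 = 27/6 = 4.5
  mean(V) = (3 + 1 + 7 + 7 + 1 + 4) / 6 = 23/6 = 3.8333

Step 2 — sample covariance S[i,j] = (1/(n-1)) · Σ_k (x_{k,i} - mean_i) · (x_{k,j} - mean_j), with n-1 = 5.
  S[U,U] = ((-0.5)·(-0.5) + (1.5)·(1.5) + (-1.5)·(-1.5) + (0.5)·(0.5) + (-1.5)·(-1.5) + (1.5)·(1.5)) / 5 = 9.5/5 = 1.9
  S[U,V] = ((-0.5)·(-0.8333) + (1.5)·(-2.8333) + (-1.5)·(3.1667) + (0.5)·(3.1667) + (-1.5)·(-2.8333) + (1.5)·(0.1667)) / 5 = -2.5/5 = -0.5
  S[V,V] = ((-0.8333)·(-0.8333) + (-2.8333)·(-2.8333) + (3.1667)·(3.1667) + (3.1667)·(3.1667) + (-2.8333)·(-2.8333) + (0.1667)·(0.1667)) / 5 = 36.8333/5 = 7.3667

S is symmetric (S[j,i] = S[i,j]). Assembling:

S = [[1.9, -0.5],
 [-0.5, 7.3667]]


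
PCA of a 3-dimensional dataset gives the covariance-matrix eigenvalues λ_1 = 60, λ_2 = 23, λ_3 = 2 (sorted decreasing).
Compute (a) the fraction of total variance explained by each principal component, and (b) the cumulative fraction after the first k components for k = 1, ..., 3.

Step 1 — total variance = trace(Sigma) = Σ λ_i = 60 + 23 + 2 = 85.

Step 2 — fraction explained by component i = λ_i / Σ λ:
  PC1: 60/85 = 0.7059
  PC2: 23/85 = 0.2706
  PC3: 2/85 = 0.0235

Step 3 — cumulative fraction after k components = (λ_1 + ... + λ_k) / Σ λ:
  k = 1: 60/85 = 0.7059
  k = 2: (60 + 23)/85 = 83/85 = 0.9765
  k = 3: (60 + 23 + 2)/85 = 85/85 = 1

Summary (fraction, with percent):

explained: PC1 0.7059 (70.59%), PC2 0.2706 (27.06%), PC3 0.0235 (2.35%);  cumulative: 0.7059, 0.9765, 1


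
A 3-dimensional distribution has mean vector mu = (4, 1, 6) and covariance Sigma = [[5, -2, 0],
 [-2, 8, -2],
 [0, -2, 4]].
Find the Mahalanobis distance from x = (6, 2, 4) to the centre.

Step 1 — centre the observation: (x - mu) = (2, 1, -2).

Step 2 — invert Sigma (cofactor / det for 3×3, or solve directly):
  Sigma^{-1} = [[0.2258, 0.0645, 0.0323],
 [0.0645, 0.1613, 0.0806],
 [0.0323, 0.0806, 0.2903]].

Step 3 — form the quadratic (x - mu)^T · Sigma^{-1} · (x - mu):
  Sigma^{-1} · (x - mu) = (0.4516, 0.129, -0.4355).
  (x - mu)^T · [Sigma^{-1} · (x - mu)] = (2)·(0.4516) + (1)·(0.129) + (-2)·(-0.4355) = 1.9032.

Step 4 — take square root: d = √(1.9032) ≈ 1.3796.

d(x, mu) = √(1.9032) ≈ 1.3796


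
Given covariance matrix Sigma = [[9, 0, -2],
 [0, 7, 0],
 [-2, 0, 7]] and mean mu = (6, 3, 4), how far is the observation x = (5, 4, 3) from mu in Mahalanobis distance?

Step 1 — centre the observation: (x - mu) = (-1, 1, -1).

Step 2 — invert Sigma (cofactor / det for 3×3, or solve directly):
  Sigma^{-1} = [[0.1186, 0, 0.0339],
 [0, 0.1429, 0],
 [0.0339, 0, 0.1525]].

Step 3 — form the quadratic (x - mu)^T · Sigma^{-1} · (x - mu):
  Sigma^{-1} · (x - mu) = (-0.1525, 0.1429, -0.1864).
  (x - mu)^T · [Sigma^{-1} · (x - mu)] = (-1)·(-0.1525) + (1)·(0.1429) + (-1)·(-0.1864) = 0.4818.

Step 4 — take square root: d = √(0.4818) ≈ 0.6941.

d(x, mu) = √(0.4818) ≈ 0.6941


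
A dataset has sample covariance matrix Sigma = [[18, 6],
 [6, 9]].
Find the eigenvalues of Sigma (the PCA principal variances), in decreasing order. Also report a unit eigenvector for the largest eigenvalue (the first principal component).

Step 1 — characteristic polynomial of 2×2 Sigma:
  det(Sigma - λI) = λ² - trace · λ + det = 0.
  trace = 18 + 9 = 27, det = 18·9 - (6)² = 126.
Step 2 — discriminant:
  Δ = trace² - 4·det = 729 - 504 = 225.
Step 3 — eigenvalues:
  λ = (trace ± √Δ)/2 = (27 ± 15)/2,
  λ_1 = 21,  λ_2 = 6.

Step 4 — unit eigenvector for λ_1: solve (Sigma - λ_1 I)v = 0. First row:
  (18 - 21)·v_x + (6)·v_y = 0, i.e. (-3)·v_x + (6)·v_y = 0,
  so v ∝ (b, λ_1 - a) = (6, 3) = u.
  ||u|| = √((6)² + (3)²) = √(45) ≈ 6.7082,
  v_1 = u/||u|| ≈ (0.8944, 0.4472) (||v_1|| = 1).

λ_1 = 21,  λ_2 = 6;  v_1 ≈ (0.8944, 0.4472)


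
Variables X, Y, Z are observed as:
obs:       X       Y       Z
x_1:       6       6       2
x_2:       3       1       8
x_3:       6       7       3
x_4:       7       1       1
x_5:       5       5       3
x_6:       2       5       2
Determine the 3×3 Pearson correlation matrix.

Step 1 — column means:
  mean(X) = (6 + 3 + 6 + 7 + 5 + 2) / 6 = 29/6 = 4.8333
  mean(Y) = (6 + 1 + 7 + 1 + 5 + 5) / 6 = 25/6 = 4.1667
  mean(Z) = (2 + 8 + 3 + 1 + 3 + 2) / 6 = 19/6 = 3.1667

Step 2 — sample variances and covariances s[i,j] = (1/(n-1)) · Σ_k (x_{k,i} - mean_i) · (x_{k,j} - mean_j), with n-1 = 5:
  s[X,X] = ((1.1667)·(1.1667) + (-1.8333)·(-1.8333) + (1.1667)·(1.1667) + (2.1667)·(2.1667) + (0.1667)·(0.1667) + (-2.8333)·(-2.8333)) / 5 = 18.8333/5 = 3.7667
  s[X,Y] = ((1.1667)·(1.8333) + (-1.8333)·(-3.1667) + (1.1667)·(2.8333) + (2.1667)·(-3.1667) + (0.1667)·(0.8333) + (-2.8333)·(0.8333)) / 5 = 2.1667/5 = 0.4333
  s[X,Z] = ((1.1667)·(-1.1667) + (-1.8333)·(4.8333) + (1.1667)·(-0.1667) + (2.1667)·(-2.1667) + (0.1667)·(-0.1667) + (-2.8333)·(-1.1667)) / 5 = -11.8333/5 = -2.3667
  s[Y,Y] = ((1.8333)·(1.8333) + (-3.1667)·(-3.1667) + (2.8333)·(2.8333) + (-3.1667)·(-3.1667) + (0.8333)·(0.8333) + (0.8333)·(0.8333)) / 5 = 32.8333/5 = 6.5667
  s[Y,Z] = ((1.8333)·(-1.1667) + (-3.1667)·(4.8333) + (2.8333)·(-0.1667) + (-3.1667)·(-2.1667) + (0.8333)·(-0.1667) + (0.8333)·(-1.1667)) / 5 = -12.1667/5 = -2.4333
  s[Z,Z] = ((-1.1667)·(-1.1667) + (4.8333)·(4.8333) + (-0.1667)·(-0.1667) + (-2.1667)·(-2.1667) + (-0.1667)·(-0.1667) + (-1.1667)·(-1.1667)) / 5 = 30.8333/5 = 6.1667
  Sample standard deviations s_i = √(s[i,i]):
  s(X) = √(3.7667) = 1.9408
  s(Y) = √(6.5667) = 2.5626
  s(Z) = √(6.1667) = 2.4833

Step 3 — r_{ij} = s_{ij} / (s_i · s_j):
  r[X,X] = 1 (diagonal).
  r[X,Y] = 0.4333 / (1.9408 · 2.5626) = 0.4333 / 4.9734 = 0.0871
  r[X,Z] = -2.3667 / (1.9408 · 2.4833) = -2.3667 / 4.8195 = -0.4911
  r[Y,Y] = 1 (diagonal).
  r[Y,Z] = -2.4333 / (2.5626 · 2.4833) = -2.4333 / 6.3635 = -0.3824
  r[Z,Z] = 1 (diagonal).

R is symmetric with unit diagonal. Assembling:

R = [[1, 0.0871, -0.4911],
 [0.0871, 1, -0.3824],
 [-0.4911, -0.3824, 1]]


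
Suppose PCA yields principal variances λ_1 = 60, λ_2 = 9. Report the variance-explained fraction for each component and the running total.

Step 1 — total variance = trace(Sigma) = Σ λ_i = 60 + 9 = 69.

Step 2 — fraction explained by component i = λ_i / Σ λ:
  PC1: 60/69 = 0.8696
  PC2: 9/69 = 0.1304

Step 3 — cumulative fraction after k components = (λ_1 + ... + λ_k) / Σ λ:
  k = 1: 60/69 = 0.8696
  k = 2: (60 + 9)/69 = 69/69 = 1

Summary (fraction, with percent):

explained: PC1 0.8696 (86.96%), PC2 0.1304 (13.04%);  cumulative: 0.8696, 1


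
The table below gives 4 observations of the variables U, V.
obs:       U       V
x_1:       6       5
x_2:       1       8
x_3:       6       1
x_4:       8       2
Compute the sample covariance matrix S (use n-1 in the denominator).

Step 1 — column means:
  mean(U) = (6 + 1 + 6 + 8) / 4 = 21/4 = 5.25
  mean(V) = (5 + 8 + 1 + 2) / 4 = 16/4 = 4

Step 2 — sample covariance S[i,j] = (1/(n-1)) · Σ_k (x_{k,i} - mean_i) · (x_{k,j} - mean_j), with n-1 = 3.
  S[U,U] = ((0.75)·(0.75) + (-4.25)·(-4.25) + (0.75)·(0.75) + (2.75)·(2.75)) / 3 = 26.75/3 = 8.9167
  S[U,V] = ((0.75)·(1) + (-4.25)·(4) + (0.75)·(-3) + (2.75)·(-2)) / 3 = -24/3 = -8
  S[V,V] = ((1)·(1) + (4)·(4) + (-3)·(-3) + (-2)·(-2)) / 3 = 30/3 = 10

S is symmetric (S[j,i] = S[i,j]). Assembling:

S = [[8.9167, -8],
 [-8, 10]]


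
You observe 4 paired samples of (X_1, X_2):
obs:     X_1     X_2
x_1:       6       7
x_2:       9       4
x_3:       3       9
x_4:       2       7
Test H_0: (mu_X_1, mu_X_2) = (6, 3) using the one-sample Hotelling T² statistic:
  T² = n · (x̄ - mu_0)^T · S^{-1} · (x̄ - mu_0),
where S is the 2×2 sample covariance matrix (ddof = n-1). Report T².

Step 1 — sample mean vector:
  mean(X_1) = (6 + 9 + 3 + 2) / 4 = 20/4 = 5
  mean(X_2) = (7 + 4 + 9 + 7) / 4 = 27/4 = 6.75
  x̄ = (5, 6.75),  deviation x̄ - mu_0 = (5, 6.75) - (6, 3) = (-1, 3.75).

Step 2 — sample covariance matrix, S[i,j] = (1/(n-1)) · Σ_k (x_{k,i} - mean_i) · (x_{k,j} - mean_j), divisor n-1 = 3:
  S[X_1,X_1] = ((1)·(1) + (4)·(4) + (-2)·(-2) + (-3)·(-3)) / 3 = 30/3 = 10
  S[X_1,X_2] = ((1)·(0.25) + (4)·(-2.75) + (-2)·(2.25) + (-3)·(0.25)) / 3 = -16/3 = -5.3333
  S[X_2,X_2] = ((0.25)·(0.25) + (-2.75)·(-2.75) + (2.25)·(2.25) + (0.25)·(0.25)) / 3 = 12.75/3 = 4.25
  S = [[10, -5.3333],
 [-5.3333, 4.25]].

Step 3 — invert S. det(S) = 10·4.25 - (-5.3333)² = 14.0556.
  S^{-1} = (1/det) · [[d, -b], [-b, a]] = [[0.3024, 0.3794],
 [0.3794, 0.7115]].

Step 4 — quadratic form (x̄ - mu_0)^T · S^{-1} · (x̄ - mu_0):
  S^{-1} · (x̄ - mu_0) = (1.1206, 2.2885),
  (x̄ - mu_0)^T · [...] = (-1)·(1.1206) + (3.75)·(2.2885) = 7.4615.

Step 5 — scale by n: T² = 4 · 7.4615 = 29.8458.

T² ≈ 29.8458


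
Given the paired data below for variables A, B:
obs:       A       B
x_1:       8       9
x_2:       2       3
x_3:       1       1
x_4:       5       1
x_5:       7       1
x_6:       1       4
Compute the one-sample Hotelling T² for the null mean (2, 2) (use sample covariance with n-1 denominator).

Step 1 — sample mean vector:
  mean(A) = (8 + 2 + 1 + 5 + 7 + 1) / 6 = 24/6 = 4
  mean(B) = (9 + 3 + 1 + 1 + 1 + 4) / 6 = 19/6 = 3.1667
  x̄ = (4, 3.1667),  deviation x̄ - mu_0 = (4, 3.1667) - (2, 2) = (2, 1.1667).

Step 2 — sample covariance matrix, S[i,j] = (1/(n-1)) · Σ_k (x_{k,i} - mean_i) · (x_{k,j} - mean_j), divisor n-1 = 5:
  S[A,A] = ((4)·(4) + (-2)·(-2) + (-3)·(-3) + (1)·(1) + (3)·(3) + (-3)·(-3)) / 5 = 48/5 = 9.6
  S[A,B] = ((4)·(5.8333) + (-2)·(-0.1667) + (-3)·(-2.1667) + (1)·(-2.1667) + (3)·(-2.1667) + (-3)·(0.8333)) / 5 = 19/5 = 3.8
  S[B,B] = ((5.8333)·(5.8333) + (-0.1667)·(-0.1667) + (-2.1667)·(-2.1667) + (-2.1667)·(-2.1667) + (-2.1667)·(-2.1667) + (0.8333)·(0.8333)) / 5 = 48.8333/5 = 9.7667
  S = [[9.6, 3.8],
 [3.8, 9.7667]].

Step 3 — invert S. det(S) = 9.6·9.7667 - (3.8)² = 79.32.
  S^{-1} = (1/det) · [[d, -b], [-b, a]] = [[0.1231, -0.0479],
 [-0.0479, 0.121]].

Step 4 — quadratic form (x̄ - mu_0)^T · S^{-1} · (x̄ - mu_0):
  S^{-1} · (x̄ - mu_0) = (0.1904, 0.0454),
  (x̄ - mu_0)^T · [...] = (2)·(0.1904) + (1.1667)·(0.0454) = 0.4337.

Step 5 — scale by n: T² = 6 · 0.4337 = 2.6021.

T² ≈ 2.6021
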